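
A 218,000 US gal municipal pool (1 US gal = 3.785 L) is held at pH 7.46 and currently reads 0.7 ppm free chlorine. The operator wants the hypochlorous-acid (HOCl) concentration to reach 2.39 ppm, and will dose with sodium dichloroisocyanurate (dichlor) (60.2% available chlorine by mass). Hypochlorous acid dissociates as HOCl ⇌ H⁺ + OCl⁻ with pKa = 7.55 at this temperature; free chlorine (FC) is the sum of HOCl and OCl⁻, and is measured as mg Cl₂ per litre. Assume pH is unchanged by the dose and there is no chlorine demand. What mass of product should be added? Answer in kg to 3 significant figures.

4.98 kg

Volume: 218,000 US gal × 3.785 L/gal = 825,130 L.
[OCl⁻]/[HOCl] = 10^(pH − pKa) = 10^(7.46 − 7.55) = 0.8128; fraction as HOCl = 1/(1 + 0.8128) = 0.5516.
Free chlorine required for 2.39 ppm HOCl: 2.39 / 0.5516 = 4.333 ppm.
FC to add: 4.333 − 0.7 = 3.633 mg/L as Cl₂.
Cl₂ equivalent: 3.633 mg/L × 825,130 L = 2997 g.
Product at 60.2% available Cl: 2997 / 0.602 = 4979 g.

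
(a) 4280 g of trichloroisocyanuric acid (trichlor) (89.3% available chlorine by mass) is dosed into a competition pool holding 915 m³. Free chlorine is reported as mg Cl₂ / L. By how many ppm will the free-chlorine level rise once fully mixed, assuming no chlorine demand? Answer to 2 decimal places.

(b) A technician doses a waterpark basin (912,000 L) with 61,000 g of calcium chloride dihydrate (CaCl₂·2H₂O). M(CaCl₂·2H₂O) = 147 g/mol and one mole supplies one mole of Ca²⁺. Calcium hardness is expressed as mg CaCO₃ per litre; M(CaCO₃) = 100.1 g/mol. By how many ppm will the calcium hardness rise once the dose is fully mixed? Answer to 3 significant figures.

(a) 4.18 ppm; (b) 45.5 ppm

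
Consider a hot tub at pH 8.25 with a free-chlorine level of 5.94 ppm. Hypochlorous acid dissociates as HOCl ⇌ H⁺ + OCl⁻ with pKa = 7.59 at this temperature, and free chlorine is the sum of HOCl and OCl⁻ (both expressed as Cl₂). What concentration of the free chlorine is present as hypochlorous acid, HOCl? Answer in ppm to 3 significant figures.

[OCl⁻]/[HOCl] = 10^(pH − pKa) = 10^(8.25 − 7.59) = 10^0.66 = 4.571.
Fraction as HOCl = 1 / (1 + 4.571) = 0.1795.
HOCl = 0.1795 × 5.94 ppm = 1.066 ppm.

1.07 ppm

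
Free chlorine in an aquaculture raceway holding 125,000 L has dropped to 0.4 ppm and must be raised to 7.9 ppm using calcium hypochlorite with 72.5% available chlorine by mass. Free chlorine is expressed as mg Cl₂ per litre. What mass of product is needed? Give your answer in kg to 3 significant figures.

1.29 kg

Chlorine deficit: 7.9 − 0.4 = 7.5 ppm = 7.5 mg/L as Cl₂.
Cl₂ equivalent needed: 7.5 mg/L × 125,000 L = 937,500 mg = 937.5 g.
Product at 72.5% available chlorine: 937.5 / 0.725 = 1293 g.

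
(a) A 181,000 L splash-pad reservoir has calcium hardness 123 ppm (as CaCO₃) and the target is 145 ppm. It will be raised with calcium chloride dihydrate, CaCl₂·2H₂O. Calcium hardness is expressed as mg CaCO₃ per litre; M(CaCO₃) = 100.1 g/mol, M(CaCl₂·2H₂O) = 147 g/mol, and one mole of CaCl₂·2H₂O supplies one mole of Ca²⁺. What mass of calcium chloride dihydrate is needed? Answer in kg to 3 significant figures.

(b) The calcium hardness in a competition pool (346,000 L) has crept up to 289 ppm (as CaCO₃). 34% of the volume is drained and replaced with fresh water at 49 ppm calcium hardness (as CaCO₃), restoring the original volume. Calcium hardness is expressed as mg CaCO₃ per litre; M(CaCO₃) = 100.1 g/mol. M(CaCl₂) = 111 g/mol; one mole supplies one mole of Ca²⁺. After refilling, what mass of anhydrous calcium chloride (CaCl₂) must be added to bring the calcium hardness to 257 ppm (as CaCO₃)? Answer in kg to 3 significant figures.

(a) 5.85 kg; (b) 19.0 kg

(a) Hardness to add: (145 − 123) = 22 mg/L as CaCO₃ × 181,000 L = 3982 g as CaCO₃.
(a) Moles of Ca²⁺ (1 mol Ca²⁺ ≡ 1 mol CaCO₃): 3982 / 100.1 g/mol = 39.78 mol.
(a) Mass of CaCl₂·2H₂O: 39.78 × 147 = 5848 g.

(b) After draining 34% and refilling: 289 × 0.66 + 49 × 0.34 = 207.4 ppm.
(b) Deficit to target: 257 − 207.4 = 49.6 mg/L.
(b) As CaCO₃: 49.6 mg/L × 346,000 L = 17,160 g; ÷ 100.1 = 171.4 mol Ca²⁺.
(b) Mass: 171.4 × 111 = 19,030 g.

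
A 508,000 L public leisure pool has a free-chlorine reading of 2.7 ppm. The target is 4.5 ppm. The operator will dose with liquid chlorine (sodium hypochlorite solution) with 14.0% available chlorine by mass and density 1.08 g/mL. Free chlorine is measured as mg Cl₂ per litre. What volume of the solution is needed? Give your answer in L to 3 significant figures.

6.05 L

Chlorine deficit: 4.5 − 2.7 = 1.8 ppm = 1.8 mg/L as Cl₂.
Cl₂ equivalent needed: 1.8 mg/L × 508,000 L = 914,400 mg = 914.4 g.
Product at 14.0% available chlorine: 914.4 / 0.14 = 6531 g.
Volume at density 1.08 g/mL: 6531 g ÷ 1.08 g/mL = 6048 mL.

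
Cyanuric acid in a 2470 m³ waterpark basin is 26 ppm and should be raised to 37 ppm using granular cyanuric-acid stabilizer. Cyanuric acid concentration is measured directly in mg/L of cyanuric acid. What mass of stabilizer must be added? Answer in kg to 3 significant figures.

27.2 kg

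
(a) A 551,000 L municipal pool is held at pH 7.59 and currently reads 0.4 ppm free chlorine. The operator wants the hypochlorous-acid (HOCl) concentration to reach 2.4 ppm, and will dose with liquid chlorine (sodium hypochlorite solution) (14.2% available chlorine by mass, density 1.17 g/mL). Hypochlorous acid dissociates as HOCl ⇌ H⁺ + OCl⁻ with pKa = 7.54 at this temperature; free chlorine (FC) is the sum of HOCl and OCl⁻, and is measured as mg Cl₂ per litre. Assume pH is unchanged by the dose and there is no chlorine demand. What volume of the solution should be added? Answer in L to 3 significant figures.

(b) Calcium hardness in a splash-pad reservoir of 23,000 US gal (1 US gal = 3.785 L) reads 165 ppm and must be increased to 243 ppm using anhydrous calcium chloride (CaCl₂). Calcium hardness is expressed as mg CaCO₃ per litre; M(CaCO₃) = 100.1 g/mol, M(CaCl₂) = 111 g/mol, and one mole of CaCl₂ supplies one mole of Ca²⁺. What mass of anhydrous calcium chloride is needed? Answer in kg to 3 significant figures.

(a) [OCl⁻]/[HOCl] = 10^(pH − pKa) = 10^(7.59 − 7.54) = 1.122; fraction as HOCl = 1/(1 + 1.122) = 0.4712.
(a) Free chlorine required for 2.4 ppm HOCl: 2.4 / 0.4712 = 5.093 ppm.
(a) FC to add: 5.093 − 0.4 = 4.693 mg/L as Cl₂.
(a) Cl₂ equivalent: 4.693 mg/L × 551,000 L = 2586 g.
(a) Product at 14.2% available Cl: 2586 / 0.142 = 18,210 g.
(a) Volume: 18,210 g ÷ 1.17 g/mL = 15,560 mL.

(b) Volume: 23,000 US gal × 3.785 L/gal = 87,055 L.
(b) Hardness to add: (243 − 165) = 78 mg/L as CaCO₃ × 87,055 L = 6790 g as CaCO₃.
(b) Moles of Ca²⁺ (1 mol Ca²⁺ ≡ 1 mol CaCO₃): 6790 / 100.1 g/mol = 67.84 mol.
(b) Mass of CaCl₂: 67.84 × 111 = 7530 g.

(a) 15.6 L; (b) 7.53 kg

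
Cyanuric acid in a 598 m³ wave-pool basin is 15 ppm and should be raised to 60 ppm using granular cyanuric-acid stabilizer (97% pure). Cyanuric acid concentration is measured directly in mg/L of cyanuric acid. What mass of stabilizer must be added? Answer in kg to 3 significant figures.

27.7 kg

Volume: 598 m³ = 598,000 L.
CYA to add: (60 − 15) = 45 mg/L × 598,000 L = 26,910 g cyanuric acid.
At 97% purity: 26,910 / 0.97 = 27,740 g product.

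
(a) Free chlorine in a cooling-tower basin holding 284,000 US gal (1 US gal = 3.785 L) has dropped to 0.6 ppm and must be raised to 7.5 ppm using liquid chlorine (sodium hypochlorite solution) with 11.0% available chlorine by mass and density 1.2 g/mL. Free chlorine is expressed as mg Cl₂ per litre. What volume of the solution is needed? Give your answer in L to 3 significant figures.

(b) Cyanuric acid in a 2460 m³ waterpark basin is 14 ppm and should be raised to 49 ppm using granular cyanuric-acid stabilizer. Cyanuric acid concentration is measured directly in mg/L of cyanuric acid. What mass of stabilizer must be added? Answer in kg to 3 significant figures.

(a) 56.2 L; (b) 86.1 kg

(a) Volume: 284,000 US gal × 3.785 L/gal = 1,074,940 L.
(a) Chlorine deficit: 7.5 − 0.6 = 6.9 ppm = 6.9 mg/L as Cl₂.
(a) Cl₂ equivalent needed: 6.9 mg/L × 1,074,940 L = 7,417,000 mg = 7417 g.
(a) Product at 11.0% available chlorine: 7417 / 0.11 = 67,430 g.
(a) Volume at density 1.2 g/mL: 67,430 g ÷ 1.2 g/mL = 56,190 mL.

(b) Volume: 2460 m³ = 2,460,000 L.
(b) CYA to add: (49 − 14) = 35 mg/L × 2,460,000 L = 86,100 g cyanuric acid.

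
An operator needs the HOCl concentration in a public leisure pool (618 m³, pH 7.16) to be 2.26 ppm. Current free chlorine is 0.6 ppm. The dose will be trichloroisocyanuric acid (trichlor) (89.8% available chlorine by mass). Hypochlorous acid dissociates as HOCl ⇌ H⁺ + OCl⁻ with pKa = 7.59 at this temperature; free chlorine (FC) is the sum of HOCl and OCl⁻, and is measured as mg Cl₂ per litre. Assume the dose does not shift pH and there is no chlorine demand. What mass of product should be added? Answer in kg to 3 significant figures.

Volume: 618 m³ = 618,000 L.
[OCl⁻]/[HOCl] = 10^(pH − pKa) = 10^(7.16 − 7.59) = 0.3715; fraction as HOCl = 1/(1 + 0.3715) = 0.7291.
Free chlorine required for 2.26 ppm HOCl: 2.26 / 0.7291 = 3.1 ppm.
FC to add: 3.1 − 0.6 = 2.5 mg/L as Cl₂.
Cl₂ equivalent: 2.5 mg/L × 618,000 L = 1545 g.
Product at 89.8% available Cl: 1545 / 0.898 = 1720 g.

1.72 kg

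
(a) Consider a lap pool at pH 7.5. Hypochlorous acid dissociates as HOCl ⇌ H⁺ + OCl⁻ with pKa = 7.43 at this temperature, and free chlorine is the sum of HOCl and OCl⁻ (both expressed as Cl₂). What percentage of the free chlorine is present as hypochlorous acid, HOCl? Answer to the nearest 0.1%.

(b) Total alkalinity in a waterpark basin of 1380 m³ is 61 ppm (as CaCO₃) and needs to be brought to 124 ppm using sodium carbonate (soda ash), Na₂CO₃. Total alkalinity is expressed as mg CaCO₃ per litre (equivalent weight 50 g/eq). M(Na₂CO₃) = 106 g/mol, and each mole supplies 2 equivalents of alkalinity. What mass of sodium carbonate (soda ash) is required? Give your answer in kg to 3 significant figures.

(a) 46.0%; (b) 92.2 kg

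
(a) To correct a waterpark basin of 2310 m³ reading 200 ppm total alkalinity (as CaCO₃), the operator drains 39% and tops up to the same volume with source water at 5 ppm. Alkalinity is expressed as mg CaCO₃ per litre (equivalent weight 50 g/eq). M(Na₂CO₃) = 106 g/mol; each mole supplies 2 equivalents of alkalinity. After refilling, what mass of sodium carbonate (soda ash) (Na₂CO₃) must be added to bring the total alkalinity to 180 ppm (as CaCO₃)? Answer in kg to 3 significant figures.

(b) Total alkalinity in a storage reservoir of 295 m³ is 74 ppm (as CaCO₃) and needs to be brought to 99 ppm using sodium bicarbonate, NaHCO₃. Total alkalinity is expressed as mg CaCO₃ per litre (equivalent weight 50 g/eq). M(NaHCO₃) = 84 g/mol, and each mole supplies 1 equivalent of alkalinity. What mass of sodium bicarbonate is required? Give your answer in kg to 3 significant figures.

(a) 137 kg; (b) 12.4 kg

(a) Volume: 2310 m³ = 2,310,000 L.
(a) After draining 39% and refilling: 200 × 0.61 + 5 × 0.39 = 123.95 ppm.
(a) Deficit to target: 180 − 123.95 = 56.05 mg/L.
(a) As CaCO₃: 56.05 mg/L × 2,310,000 L = 129,500 g; ÷ 50 g/eq ÷ 2 = 1295 mol Na₂CO₃.
(a) Mass: 1295 × 106 = 137,200 g.

(b) Volume: 295 m³ = 295,000 L.
(b) Alkalinity to add: (99 − 74) = 25 mg/L as CaCO₃ × 295,000 L = 7375 g as CaCO₃.
(b) Equivalents: 7375 g ÷ 50 g/eq = 147.5 eq.
(b) NaHCO₃ supplies 1 eq per mole → 147.5 mol.
(b) Mass: 147.5 mol × 84 g/mol = 12,390 g.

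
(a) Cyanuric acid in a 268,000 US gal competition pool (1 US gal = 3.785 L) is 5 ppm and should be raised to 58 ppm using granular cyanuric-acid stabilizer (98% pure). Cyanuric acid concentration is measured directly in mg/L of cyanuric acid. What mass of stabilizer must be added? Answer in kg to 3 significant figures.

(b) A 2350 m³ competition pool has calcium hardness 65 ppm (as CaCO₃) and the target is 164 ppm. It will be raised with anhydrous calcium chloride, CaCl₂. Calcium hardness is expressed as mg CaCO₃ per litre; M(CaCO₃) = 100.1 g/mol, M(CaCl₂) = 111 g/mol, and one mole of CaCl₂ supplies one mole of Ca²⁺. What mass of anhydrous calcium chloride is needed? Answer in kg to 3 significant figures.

(a) Volume: 268,000 US gal × 3.785 L/gal = 1,014,380 L.
(a) CYA to add: (58 − 5) = 53 mg/L × 1,014,380 L = 53,760 g cyanuric acid.
(a) At 98% purity: 53,760 / 0.98 = 54,860 g product.

(b) Volume: 2350 m³ = 2,350,000 L.
(b) Hardness to add: (164 − 65) = 99 mg/L as CaCO₃ × 2,350,000 L = 232,600 g as CaCO₃.
(b) Moles of Ca²⁺ (1 mol Ca²⁺ ≡ 1 mol CaCO₃): 232,600 / 100.1 g/mol = 2324 mol.
(b) Mass of CaCl₂: 2324 × 111 = 258,000 g.

(a) 54.9 kg; (b) 258 kg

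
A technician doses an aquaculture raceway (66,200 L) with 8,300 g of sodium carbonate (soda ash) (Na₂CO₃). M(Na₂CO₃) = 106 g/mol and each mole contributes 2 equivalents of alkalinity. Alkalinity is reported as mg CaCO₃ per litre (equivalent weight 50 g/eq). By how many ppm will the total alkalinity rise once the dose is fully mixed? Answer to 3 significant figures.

Moles of Na₂CO₃: 8,300 g ÷ 106 g/mol = 78.3 mol → 156.6 eq of alkalinity.
As CaCO₃: 156.6 eq × 50 g/eq = 7830 g.
Rise: 7830 g / 66,200 L × 1000 = 118.3 mg/L.

118 ppm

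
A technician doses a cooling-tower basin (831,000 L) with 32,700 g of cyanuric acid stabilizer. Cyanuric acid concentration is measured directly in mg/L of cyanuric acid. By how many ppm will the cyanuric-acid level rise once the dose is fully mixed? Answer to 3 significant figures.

39.4 ppm

Rise: 32,700 g / 831,000 L × 1000 = 39.35 mg/L.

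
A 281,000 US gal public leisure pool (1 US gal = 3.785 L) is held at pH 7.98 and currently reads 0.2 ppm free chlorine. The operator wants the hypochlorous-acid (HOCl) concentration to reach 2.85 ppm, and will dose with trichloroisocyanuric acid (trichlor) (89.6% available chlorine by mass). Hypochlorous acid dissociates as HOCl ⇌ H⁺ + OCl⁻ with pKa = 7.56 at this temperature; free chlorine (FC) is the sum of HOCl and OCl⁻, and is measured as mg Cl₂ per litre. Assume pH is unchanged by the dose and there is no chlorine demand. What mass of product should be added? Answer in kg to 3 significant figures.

12.0 kg

Volume: 281,000 US gal × 3.785 L/gal = 1,063,585 L.
[OCl⁻]/[HOCl] = 10^(pH − pKa) = 10^(7.98 − 7.56) = 2.63; fraction as HOCl = 1/(1 + 2.63) = 0.2755.
Free chlorine required for 2.85 ppm HOCl: 2.85 / 0.2755 = 10.35 ppm.
FC to add: 10.35 − 0.2 = 10.15 mg/L as Cl₂.
Cl₂ equivalent: 10.15 mg/L × 1,063,585 L = 10,790 g.
Product at 89.6% available Cl: 10,790 / 0.896 = 12,040 g.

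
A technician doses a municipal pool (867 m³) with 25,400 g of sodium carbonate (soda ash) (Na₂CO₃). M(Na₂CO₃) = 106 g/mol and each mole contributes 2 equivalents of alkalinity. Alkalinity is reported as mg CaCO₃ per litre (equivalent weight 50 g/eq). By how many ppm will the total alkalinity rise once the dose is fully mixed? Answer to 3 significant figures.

Volume: 867 m³ = 867,000 L.
Moles of Na₂CO₃: 25,400 g ÷ 106 g/mol = 239.6 mol → 479.2 eq of alkalinity.
As CaCO₃: 479.2 eq × 50 g/eq = 23,960 g.
Rise: 23,960 g / 867,000 L × 1000 = 27.64 mg/L.

27.6 ppm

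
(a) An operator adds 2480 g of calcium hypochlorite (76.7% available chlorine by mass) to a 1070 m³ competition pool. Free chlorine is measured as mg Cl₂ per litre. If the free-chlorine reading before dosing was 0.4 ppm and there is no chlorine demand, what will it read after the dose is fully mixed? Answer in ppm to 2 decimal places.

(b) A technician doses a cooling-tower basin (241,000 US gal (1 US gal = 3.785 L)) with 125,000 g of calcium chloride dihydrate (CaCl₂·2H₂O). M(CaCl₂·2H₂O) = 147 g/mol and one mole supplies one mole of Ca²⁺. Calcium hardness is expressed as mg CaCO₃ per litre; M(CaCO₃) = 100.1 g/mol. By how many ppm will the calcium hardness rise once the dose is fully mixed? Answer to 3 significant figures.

(a) Volume: 1070 m³ = 1,070,000 L.
(a) Available chlorine delivered: 2480 g × 0.767 = 1902 g as Cl₂.
(a) Concentration rise: 1902 g / 1,070,000 L = 1.778 mg/L = 1.78 ppm.
(a) Final FC: 0.4 + 1.78 = 2.18 ppm.

(b) Volume: 241,000 US gal × 3.785 L/gal = 912,185 L.
(b) Moles of Ca²⁺: 125,000 g ÷ 147 g/mol = 850.3 mol.
(b) As CaCO₃: 850.3 mol × 100.1 g/mol = 85,120 g.
(b) Rise: 85,120 g / 912,185 L × 1000 = 93.31 mg/L.

(a) 2.18 ppm; (b) 93.3 ppm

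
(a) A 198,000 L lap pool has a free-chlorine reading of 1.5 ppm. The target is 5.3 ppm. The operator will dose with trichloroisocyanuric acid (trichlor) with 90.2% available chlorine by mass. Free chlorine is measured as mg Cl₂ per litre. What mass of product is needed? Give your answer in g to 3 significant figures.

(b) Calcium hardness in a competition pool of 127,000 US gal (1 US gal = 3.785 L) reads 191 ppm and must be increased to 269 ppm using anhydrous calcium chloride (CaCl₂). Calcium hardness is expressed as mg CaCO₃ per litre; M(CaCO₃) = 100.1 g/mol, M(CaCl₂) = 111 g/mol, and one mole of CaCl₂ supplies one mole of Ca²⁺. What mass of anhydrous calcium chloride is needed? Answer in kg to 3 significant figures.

(a) 834 g; (b) 41.6 kg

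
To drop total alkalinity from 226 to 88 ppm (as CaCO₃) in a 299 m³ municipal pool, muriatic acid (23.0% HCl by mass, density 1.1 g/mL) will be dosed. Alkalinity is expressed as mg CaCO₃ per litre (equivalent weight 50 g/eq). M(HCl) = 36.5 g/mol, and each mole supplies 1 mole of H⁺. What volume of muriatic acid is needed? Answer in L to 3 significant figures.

119 L

Volume: 299 m³ = 299,000 L.
Alkalinity to neutralize: (226 − 88) = 138 mg/L as CaCO₃ × 299,000 L = 41,260 g as CaCO₃.
Equivalents of H⁺ required: 41,260 ÷ 50 g/eq = 825.2 eq = 825.2 mol HCl.
Mass of HCl: 825.2 × 36.5 = 30,120 g.
Mass of 23.0% solution: 30,120 / 0.23 = 131,000 g.
Volume: 131,000 g ÷ 1.1 g/mL = 119,100 mL.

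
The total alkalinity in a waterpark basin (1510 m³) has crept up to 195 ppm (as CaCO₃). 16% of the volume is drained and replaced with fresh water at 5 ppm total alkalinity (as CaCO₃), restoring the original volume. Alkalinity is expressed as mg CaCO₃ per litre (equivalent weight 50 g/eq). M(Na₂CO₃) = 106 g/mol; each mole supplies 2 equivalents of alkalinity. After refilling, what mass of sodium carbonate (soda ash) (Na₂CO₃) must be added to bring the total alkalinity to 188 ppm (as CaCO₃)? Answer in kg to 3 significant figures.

Volume: 1510 m³ = 1,510,000 L.
After draining 16% and refilling: 195 × 0.84 + 5 × 0.16 = 164.6 ppm.
Deficit to target: 188 − 164.6 = 23.4 mg/L.
As CaCO₃: 23.4 mg/L × 1,510,000 L = 35,330 g; ÷ 50 g/eq ÷ 2 = 353.3 mol Na₂CO₃.
Mass: 353.3 × 106 = 37,450 g.

37.5 kg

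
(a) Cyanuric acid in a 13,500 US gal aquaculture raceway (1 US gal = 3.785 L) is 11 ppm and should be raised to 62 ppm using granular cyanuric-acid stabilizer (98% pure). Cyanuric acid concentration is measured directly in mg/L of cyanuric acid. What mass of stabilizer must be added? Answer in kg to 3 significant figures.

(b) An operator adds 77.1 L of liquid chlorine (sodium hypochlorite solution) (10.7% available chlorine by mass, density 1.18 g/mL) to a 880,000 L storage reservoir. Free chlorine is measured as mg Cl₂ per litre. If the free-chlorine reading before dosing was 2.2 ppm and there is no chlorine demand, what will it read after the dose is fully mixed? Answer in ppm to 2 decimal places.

(a) Volume: 13,500 US gal × 3.785 L/gal = 51,098 L.
(a) CYA to add: (62 − 11) = 51 mg/L × 51,098 L = 2606 g cyanuric acid.
(a) At 98% purity: 2606 / 0.98 = 2659 g product.

(b) Mass of solution: 77.1 L × 1000 mL/L × 1.18 g/mL = 90,980 g.
(b) Available chlorine delivered: 90,980 g × 0.107 = 9735 g as Cl₂.
(b) Concentration rise: 9735 g / 880,000 L = 11.06 mg/L = 11.06 ppm.
(b) Final FC: 2.2 + 11.06 = 13.26 ppm.

(a) 2.66 kg; (b) 13.26 ppm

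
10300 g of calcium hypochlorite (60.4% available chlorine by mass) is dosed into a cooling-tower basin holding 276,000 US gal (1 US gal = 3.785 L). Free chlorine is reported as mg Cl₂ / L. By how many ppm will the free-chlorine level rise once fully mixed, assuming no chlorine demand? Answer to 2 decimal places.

5.96 ppm

Volume: 276,000 US gal × 3.785 L/gal = 1,044,660 L.
Available chlorine delivered: 10,300 g × 0.604 = 6221 g as Cl₂.
Concentration rise: 6221 g / 1,044,660 L = 5.955 mg/L = 5.96 ppm.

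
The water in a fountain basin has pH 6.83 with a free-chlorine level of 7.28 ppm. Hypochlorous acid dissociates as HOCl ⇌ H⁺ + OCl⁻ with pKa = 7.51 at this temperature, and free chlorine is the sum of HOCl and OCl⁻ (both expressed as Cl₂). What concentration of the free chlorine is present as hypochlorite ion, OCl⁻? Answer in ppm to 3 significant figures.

[OCl⁻]/[HOCl] = 10^(pH − pKa) = 10^(6.83 − 7.51) = 10^-0.68 = 0.2089.
Fraction as HOCl = 1 / (1 + 0.2089) = 0.8272.
OCl⁻ = (1 − 0.8272) × 7.28 ppm = 1.258 ppm.

1.26 ppm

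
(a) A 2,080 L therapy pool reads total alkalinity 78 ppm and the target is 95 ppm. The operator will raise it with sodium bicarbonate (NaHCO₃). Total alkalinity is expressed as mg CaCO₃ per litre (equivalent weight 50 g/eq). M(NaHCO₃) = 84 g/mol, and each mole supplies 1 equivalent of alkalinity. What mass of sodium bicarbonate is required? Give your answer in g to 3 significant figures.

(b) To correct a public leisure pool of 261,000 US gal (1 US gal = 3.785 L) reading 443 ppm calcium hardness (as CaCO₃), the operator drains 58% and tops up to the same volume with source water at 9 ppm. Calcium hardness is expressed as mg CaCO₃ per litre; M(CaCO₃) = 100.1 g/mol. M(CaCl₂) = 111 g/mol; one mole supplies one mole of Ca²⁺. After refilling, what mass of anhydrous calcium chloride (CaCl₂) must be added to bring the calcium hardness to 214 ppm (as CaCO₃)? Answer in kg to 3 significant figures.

(a) Alkalinity to add: (95 − 78) = 17 mg/L as CaCO₃ × 2,080 L = 35.36 g as CaCO₃.
(a) Equivalents: 35.36 g ÷ 50 g/eq = 0.7072 eq.
(a) NaHCO₃ supplies 1 eq per mole → 0.7072 mol.
(a) Mass: 0.7072 mol × 84 g/mol = 59.4 g.

(b) Volume: 261,000 US gal × 3.785 L/gal = 987,885 L.
(b) After draining 58% and refilling: 443 × 0.42 + 9 × 0.58 = 191.28 ppm.
(b) Deficit to target: 214 − 191.28 = 22.72 mg/L.
(b) As CaCO₃: 22.72 mg/L × 987,885 L = 22,440 g; ÷ 100.1 = 224.2 mol Ca²⁺.
(b) Mass: 224.2 × 111 = 24,890 g.

(a) 59.4 g; (b) 24.9 kg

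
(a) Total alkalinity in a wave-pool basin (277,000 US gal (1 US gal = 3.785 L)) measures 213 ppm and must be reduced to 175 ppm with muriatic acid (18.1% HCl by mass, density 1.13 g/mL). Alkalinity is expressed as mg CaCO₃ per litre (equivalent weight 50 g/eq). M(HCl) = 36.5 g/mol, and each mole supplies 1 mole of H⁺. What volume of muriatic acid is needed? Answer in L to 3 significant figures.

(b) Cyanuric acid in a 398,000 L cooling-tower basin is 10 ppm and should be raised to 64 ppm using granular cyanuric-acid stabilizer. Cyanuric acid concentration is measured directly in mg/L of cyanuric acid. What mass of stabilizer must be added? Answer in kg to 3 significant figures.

(a) 142 L; (b) 21.5 kg

(a) Volume: 277,000 US gal × 3.785 L/gal = 1,048,445 L.
(a) Alkalinity to neutralize: (213 − 175) = 38 mg/L as CaCO₃ × 1,048,445 L = 39,840 g as CaCO₃.
(a) Equivalents of H⁺ required: 39,840 ÷ 50 g/eq = 796.8 eq = 796.8 mol HCl.
(a) Mass of HCl: 796.8 × 36.5 = 29,080 g.
(a) Mass of 18.1% solution: 29,080 / 0.181 = 160,700 g.
(a) Volume: 160,700 g ÷ 1.13 g/mL = 142,200 mL.

(b) CYA to add: (64 − 10) = 54 mg/L × 398,000 L = 21,490 g cyanuric acid.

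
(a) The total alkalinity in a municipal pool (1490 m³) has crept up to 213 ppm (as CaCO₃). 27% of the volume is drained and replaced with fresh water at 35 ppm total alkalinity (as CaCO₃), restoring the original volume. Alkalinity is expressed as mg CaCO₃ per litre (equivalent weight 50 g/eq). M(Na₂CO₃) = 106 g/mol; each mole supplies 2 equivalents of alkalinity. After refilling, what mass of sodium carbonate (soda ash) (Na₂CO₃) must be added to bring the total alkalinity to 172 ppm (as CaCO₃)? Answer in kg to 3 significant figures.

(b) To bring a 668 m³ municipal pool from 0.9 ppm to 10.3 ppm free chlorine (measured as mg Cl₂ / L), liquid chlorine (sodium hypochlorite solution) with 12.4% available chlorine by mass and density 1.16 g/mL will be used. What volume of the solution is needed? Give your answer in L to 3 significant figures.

(a) 11.2 kg; (b) 43.7 L

(a) Volume: 1490 m³ = 1,490,000 L.
(a) After draining 27% and refilling: 213 × 0.73 + 35 × 0.27 = 164.94 ppm.
(a) Deficit to target: 172 − 164.94 = 7.06 mg/L.
(a) As CaCO₃: 7.06 mg/L × 1,490,000 L = 10,520 g; ÷ 50 g/eq ÷ 2 = 105.2 mol Na₂CO₃.
(a) Mass: 105.2 × 106 = 11,150 g.

(b) Volume: 668 m³ = 668,000 L.
(b) Chlorine deficit: 10.3 − 0.9 = 9.4 ppm = 9.4 mg/L as Cl₂.
(b) Cl₂ equivalent needed: 9.4 mg/L × 668,000 L = 6,279,000 mg = 6279 g.
(b) Product at 12.4% available chlorine: 6279 / 0.124 = 50,640 g.
(b) Volume at density 1.16 g/mL: 50,640 g ÷ 1.16 g/mL = 43,650 mL.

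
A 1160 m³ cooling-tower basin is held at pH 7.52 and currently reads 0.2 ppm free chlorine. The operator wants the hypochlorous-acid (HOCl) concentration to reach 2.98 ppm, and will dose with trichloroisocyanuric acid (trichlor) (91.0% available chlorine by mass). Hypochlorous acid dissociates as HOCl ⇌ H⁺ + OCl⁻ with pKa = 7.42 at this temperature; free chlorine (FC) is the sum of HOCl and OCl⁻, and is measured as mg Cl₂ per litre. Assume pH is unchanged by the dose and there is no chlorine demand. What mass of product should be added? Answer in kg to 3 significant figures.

8.33 kg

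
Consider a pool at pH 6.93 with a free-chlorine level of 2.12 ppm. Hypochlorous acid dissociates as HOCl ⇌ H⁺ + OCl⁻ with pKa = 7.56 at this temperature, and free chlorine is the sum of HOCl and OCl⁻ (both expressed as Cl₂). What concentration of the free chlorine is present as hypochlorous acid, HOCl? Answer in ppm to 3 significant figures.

[OCl⁻]/[HOCl] = 10^(pH − pKa) = 10^(6.93 − 7.56) = 10^-0.63 = 0.2344.
Fraction as HOCl = 1 / (1 + 0.2344) = 0.8101.
HOCl = 0.8101 × 2.12 ppm = 1.717 ppm.

1.72 ppm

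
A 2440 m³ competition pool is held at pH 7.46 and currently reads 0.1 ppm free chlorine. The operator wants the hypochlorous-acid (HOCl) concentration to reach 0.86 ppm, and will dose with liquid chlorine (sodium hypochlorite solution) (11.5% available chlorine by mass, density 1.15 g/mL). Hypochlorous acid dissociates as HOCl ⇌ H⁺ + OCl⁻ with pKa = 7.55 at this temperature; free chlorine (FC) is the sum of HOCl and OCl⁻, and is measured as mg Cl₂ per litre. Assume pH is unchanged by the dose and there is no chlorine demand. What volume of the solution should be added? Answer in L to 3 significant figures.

26.9 L

Volume: 2440 m³ = 2,440,000 L.
[OCl⁻]/[HOCl] = 10^(pH − pKa) = 10^(7.46 − 7.55) = 0.8128; fraction as HOCl = 1/(1 + 0.8128) = 0.5516.
Free chlorine required for 0.86 ppm HOCl: 0.86 / 0.5516 = 1.559 ppm.
FC to add: 1.559 − 0.1 = 1.459 mg/L as Cl₂.
Cl₂ equivalent: 1.459 mg/L × 2,440,000 L = 3560 g.
Product at 11.5% available Cl: 3560 / 0.115 = 30,960 g.
Volume: 30,960 g ÷ 1.15 g/mL = 26,920 mL.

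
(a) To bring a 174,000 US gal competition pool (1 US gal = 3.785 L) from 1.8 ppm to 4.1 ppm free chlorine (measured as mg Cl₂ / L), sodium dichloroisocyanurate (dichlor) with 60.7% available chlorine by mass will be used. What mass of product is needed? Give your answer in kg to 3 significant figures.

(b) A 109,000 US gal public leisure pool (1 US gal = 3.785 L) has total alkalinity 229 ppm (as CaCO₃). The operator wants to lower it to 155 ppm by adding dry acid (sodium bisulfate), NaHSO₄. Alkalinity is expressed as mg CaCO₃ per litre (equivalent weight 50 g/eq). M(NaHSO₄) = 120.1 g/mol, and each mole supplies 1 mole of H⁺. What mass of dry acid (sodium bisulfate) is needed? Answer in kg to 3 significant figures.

(a) Volume: 174,000 US gal × 3.785 L/gal = 658,590 L.
(a) Chlorine deficit: 4.1 − 1.8 = 2.3 ppm = 2.3 mg/L as Cl₂.
(a) Cl₂ equivalent needed: 2.3 mg/L × 658,590 L = 1,515,000 mg = 1515 g.
(a) Product at 60.7% available chlorine: 1515 / 0.607 = 2495 g.

(b) Volume: 109,000 US gal × 3.785 L/gal = 412,565 L.
(b) Alkalinity to neutralize: (229 − 155) = 74 mg/L as CaCO₃ × 412,565 L = 30,530 g as CaCO₃.
(b) Equivalents of H⁺ required: 30,530 ÷ 50 g/eq = 610.6 eq = 610.6 mol NaHSO₄.
(b) Mass of NaHSO₄: 610.6 × 120.1 = 73,330 g.

(a) 2.50 kg; (b) 73.3 kg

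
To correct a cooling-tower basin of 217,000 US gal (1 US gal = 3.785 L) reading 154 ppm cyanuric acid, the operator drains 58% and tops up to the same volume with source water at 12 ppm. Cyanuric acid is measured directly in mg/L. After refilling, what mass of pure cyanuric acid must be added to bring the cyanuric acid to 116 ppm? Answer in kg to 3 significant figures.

36.4 kg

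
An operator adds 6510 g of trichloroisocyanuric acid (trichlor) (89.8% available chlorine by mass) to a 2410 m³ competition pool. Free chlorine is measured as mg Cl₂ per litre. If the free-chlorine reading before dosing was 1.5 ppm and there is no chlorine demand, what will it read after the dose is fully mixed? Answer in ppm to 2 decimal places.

Volume: 2410 m³ = 2,410,000 L.
Available chlorine delivered: 6510 g × 0.898 = 5846 g as Cl₂.
Concentration rise: 5846 g / 2,410,000 L = 2.426 mg/L = 2.43 ppm.
Final FC: 1.5 + 2.43 = 3.93 ppm.

3.93 ppm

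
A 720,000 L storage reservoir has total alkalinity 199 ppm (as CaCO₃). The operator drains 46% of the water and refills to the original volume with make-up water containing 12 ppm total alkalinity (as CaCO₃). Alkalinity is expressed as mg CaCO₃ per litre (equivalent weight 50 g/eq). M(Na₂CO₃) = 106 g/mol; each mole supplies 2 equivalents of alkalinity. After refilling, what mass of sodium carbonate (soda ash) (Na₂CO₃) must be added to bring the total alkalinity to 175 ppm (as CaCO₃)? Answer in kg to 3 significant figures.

47.3 kg

After draining 46% and refilling: 199 × 0.54 + 12 × 0.46 = 112.98 ppm.
Deficit to target: 175 − 112.98 = 62.02 mg/L.
As CaCO₃: 62.02 mg/L × 720,000 L = 44,650 g; ÷ 50 g/eq ÷ 2 = 446.5 mol Na₂CO₃.
Mass: 446.5 × 106 = 47,330 g.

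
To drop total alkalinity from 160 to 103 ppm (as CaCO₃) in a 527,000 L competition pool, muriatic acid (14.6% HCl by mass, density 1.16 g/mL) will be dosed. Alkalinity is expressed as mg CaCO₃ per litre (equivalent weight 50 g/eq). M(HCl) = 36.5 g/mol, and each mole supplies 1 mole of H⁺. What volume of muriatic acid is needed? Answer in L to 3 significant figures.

129 L

Alkalinity to neutralize: (160 − 103) = 57 mg/L as CaCO₃ × 527,000 L = 30,040 g as CaCO₃.
Equivalents of H⁺ required: 30,040 ÷ 50 g/eq = 600.8 eq = 600.8 mol HCl.
Mass of HCl: 600.8 × 36.5 = 21,930 g.
Mass of 14.6% solution: 21,930 / 0.146 = 150,200 g.
Volume: 150,200 g ÷ 1.16 g/mL = 129,500 mL.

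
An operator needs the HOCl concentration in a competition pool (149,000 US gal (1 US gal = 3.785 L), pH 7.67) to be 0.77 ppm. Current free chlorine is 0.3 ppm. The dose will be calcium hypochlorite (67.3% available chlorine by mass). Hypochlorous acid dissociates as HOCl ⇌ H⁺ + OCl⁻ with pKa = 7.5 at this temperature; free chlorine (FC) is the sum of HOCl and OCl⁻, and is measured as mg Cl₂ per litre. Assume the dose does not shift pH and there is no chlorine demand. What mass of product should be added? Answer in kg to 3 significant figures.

Volume: 149,000 US gal × 3.785 L/gal = 563,965 L.
[OCl⁻]/[HOCl] = 10^(pH − pKa) = 10^(7.67 − 7.5) = 1.479; fraction as HOCl = 1/(1 + 1.479) = 0.4034.
Free chlorine required for 0.77 ppm HOCl: 0.77 / 0.4034 = 1.909 ppm.
FC to add: 1.909 − 0.3 = 1.609 mg/L as Cl₂.
Cl₂ equivalent: 1.609 mg/L × 563,965 L = 907.4 g.
Product at 67.3% available Cl: 907.4 / 0.673 = 1348 g.

1.35 kg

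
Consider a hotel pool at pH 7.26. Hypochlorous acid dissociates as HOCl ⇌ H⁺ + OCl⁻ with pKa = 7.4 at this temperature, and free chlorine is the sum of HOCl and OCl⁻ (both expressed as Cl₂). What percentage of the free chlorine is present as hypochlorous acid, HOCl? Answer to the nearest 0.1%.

58.0%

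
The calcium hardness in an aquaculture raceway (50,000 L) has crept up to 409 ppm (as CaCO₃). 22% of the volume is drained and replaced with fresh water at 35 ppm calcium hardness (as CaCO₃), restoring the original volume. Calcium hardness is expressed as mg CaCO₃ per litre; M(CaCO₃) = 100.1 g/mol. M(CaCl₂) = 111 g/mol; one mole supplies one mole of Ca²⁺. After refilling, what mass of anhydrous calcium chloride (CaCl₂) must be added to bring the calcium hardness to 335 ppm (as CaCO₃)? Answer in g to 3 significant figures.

After draining 22% and refilling: 409 × 0.78 + 35 × 0.22 = 326.72 ppm.
Deficit to target: 335 − 326.72 = 8.28 mg/L.
As CaCO₃: 8.28 mg/L × 50,000 L = 414 g; ÷ 100.1 = 4.136 mol Ca²⁺.
Mass: 4.136 × 111 = 459.1 g.

459 g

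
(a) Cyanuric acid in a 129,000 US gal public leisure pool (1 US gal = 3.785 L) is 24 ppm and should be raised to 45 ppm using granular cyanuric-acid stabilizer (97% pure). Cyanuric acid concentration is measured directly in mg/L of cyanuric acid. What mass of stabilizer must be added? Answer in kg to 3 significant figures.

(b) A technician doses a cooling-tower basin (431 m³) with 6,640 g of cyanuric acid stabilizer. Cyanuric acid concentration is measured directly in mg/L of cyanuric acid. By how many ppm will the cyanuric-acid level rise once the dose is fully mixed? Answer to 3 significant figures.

(a) 10.6 kg; (b) 15.4 ppm

(a) Volume: 129,000 US gal × 3.785 L/gal = 488,265 L.
(a) CYA to add: (45 − 24) = 21 mg/L × 488,265 L = 10,250 g cyanuric acid.
(a) At 97% purity: 10,250 / 0.97 = 10,570 g product.

(b) Volume: 431 m³ = 431,000 L.
(b) Rise: 6,640 g / 431,000 L × 1000 = 15.41 mg/L.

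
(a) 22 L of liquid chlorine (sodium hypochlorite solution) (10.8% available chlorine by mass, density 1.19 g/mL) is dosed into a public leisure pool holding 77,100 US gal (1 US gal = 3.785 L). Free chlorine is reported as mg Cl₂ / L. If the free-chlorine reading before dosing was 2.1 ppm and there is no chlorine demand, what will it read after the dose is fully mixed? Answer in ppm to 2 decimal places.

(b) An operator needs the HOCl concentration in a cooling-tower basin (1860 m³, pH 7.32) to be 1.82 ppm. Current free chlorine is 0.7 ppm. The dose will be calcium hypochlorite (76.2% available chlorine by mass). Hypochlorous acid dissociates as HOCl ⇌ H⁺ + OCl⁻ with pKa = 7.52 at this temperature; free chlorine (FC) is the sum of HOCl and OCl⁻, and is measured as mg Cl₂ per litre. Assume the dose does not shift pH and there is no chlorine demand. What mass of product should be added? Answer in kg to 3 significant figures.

(a) Volume: 77,100 US gal × 3.785 L/gal = 291,824 L.
(a) Mass of solution: 22 L × 1000 mL/L × 1.19 g/mL = 26,180 g.
(a) Available chlorine delivered: 26,180 g × 0.108 = 2827 g as Cl₂.
(a) Concentration rise: 2827 g / 291,824 L = 9.689 mg/L = 9.69 ppm.
(a) Final FC: 2.1 + 9.69 = 11.79 ppm.

(b) Volume: 1860 m³ = 1,860,000 L.
(b) [OCl⁻]/[HOCl] = 10^(pH − pKa) = 10^(7.32 − 7.52) = 0.631; fraction as HOCl = 1/(1 + 0.631) = 0.6131.
(b) Free chlorine required for 1.82 ppm HOCl: 1.82 / 0.6131 = 2.968 ppm.
(b) FC to add: 2.968 − 0.7 = 2.268 mg/L as Cl₂.
(b) Cl₂ equivalent: 2.268 mg/L × 1,860,000 L = 4219 g.
(b) Product at 76.2% available Cl: 4219 / 0.762 = 5537 g.

(a) 11.79 ppm; (b) 5.54 kg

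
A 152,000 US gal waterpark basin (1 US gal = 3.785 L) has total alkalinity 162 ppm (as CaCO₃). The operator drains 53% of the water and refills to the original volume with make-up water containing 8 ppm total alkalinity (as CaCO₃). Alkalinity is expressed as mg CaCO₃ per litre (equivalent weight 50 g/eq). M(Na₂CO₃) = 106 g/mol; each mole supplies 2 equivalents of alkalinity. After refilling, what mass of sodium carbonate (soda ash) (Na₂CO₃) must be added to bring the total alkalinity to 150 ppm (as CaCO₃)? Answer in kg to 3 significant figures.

Volume: 152,000 US gal × 3.785 L/gal = 575,320 L.
After draining 53% and refilling: 162 × 0.47 + 8 × 0.53 = 80.38 ppm.
Deficit to target: 150 − 80.38 = 69.62 mg/L.
As CaCO₃: 69.62 mg/L × 575,320 L = 40,050 g; ÷ 50 g/eq ÷ 2 = 400.5 mol Na₂CO₃.
Mass: 400.5 × 106 = 42,460 g.

42.5 kg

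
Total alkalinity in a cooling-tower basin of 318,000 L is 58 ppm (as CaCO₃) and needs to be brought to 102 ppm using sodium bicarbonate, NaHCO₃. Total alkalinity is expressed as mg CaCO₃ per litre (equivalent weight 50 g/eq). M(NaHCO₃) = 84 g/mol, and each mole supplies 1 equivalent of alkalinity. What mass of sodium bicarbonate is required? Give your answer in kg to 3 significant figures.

23.5 kg

Alkalinity to add: (102 − 58) = 44 mg/L as CaCO₃ × 318,000 L = 13,990 g as CaCO₃.
Equivalents: 13,990 g ÷ 50 g/eq = 279.8 eq.
NaHCO₃ supplies 1 eq per mole → 279.8 mol.
Mass: 279.8 mol × 84 g/mol = 23,510 g.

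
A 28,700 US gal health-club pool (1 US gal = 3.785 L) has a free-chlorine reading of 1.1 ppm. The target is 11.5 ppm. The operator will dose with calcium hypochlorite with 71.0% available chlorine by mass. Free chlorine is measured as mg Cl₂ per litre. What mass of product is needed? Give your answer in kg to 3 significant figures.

Volume: 28,700 US gal × 3.785 L/gal = 108,630 L.
Chlorine deficit: 11.5 − 1.1 = 10.4 ppm = 10.4 mg/L as Cl₂.
Cl₂ equivalent needed: 10.4 mg/L × 108,630 L = 1,130,000 mg = 1130 g.
Product at 71.0% available chlorine: 1130 / 0.71 = 1591 g.

1.59 kg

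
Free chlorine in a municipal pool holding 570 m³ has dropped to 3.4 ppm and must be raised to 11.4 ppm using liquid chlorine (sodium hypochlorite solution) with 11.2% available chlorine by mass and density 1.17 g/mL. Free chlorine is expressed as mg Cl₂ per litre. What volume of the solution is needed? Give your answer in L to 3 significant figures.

Volume: 570 m³ = 570,000 L.
Chlorine deficit: 11.4 − 3.4 = 8 ppm = 8 mg/L as Cl₂.
Cl₂ equivalent needed: 8 mg/L × 570,000 L = 4,560,000 mg = 4560 g.
Product at 11.2% available chlorine: 4560 / 0.112 = 40,710 g.
Volume at density 1.17 g/mL: 40,710 g ÷ 1.17 g/mL = 34,800 mL.

34.8 L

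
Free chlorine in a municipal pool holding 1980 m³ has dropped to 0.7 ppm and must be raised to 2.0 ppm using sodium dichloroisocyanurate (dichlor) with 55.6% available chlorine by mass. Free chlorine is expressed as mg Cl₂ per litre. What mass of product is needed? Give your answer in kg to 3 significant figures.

Volume: 1980 m³ = 1,980,000 L.
Chlorine deficit: 2.0 − 0.7 = 1.3 ppm = 1.3 mg/L as Cl₂.
Cl₂ equivalent needed: 1.3 mg/L × 1,980,000 L = 2,574,000 mg = 2574 g.
Product at 55.6% available chlorine: 2574 / 0.556 = 4629 g.

4.63 kg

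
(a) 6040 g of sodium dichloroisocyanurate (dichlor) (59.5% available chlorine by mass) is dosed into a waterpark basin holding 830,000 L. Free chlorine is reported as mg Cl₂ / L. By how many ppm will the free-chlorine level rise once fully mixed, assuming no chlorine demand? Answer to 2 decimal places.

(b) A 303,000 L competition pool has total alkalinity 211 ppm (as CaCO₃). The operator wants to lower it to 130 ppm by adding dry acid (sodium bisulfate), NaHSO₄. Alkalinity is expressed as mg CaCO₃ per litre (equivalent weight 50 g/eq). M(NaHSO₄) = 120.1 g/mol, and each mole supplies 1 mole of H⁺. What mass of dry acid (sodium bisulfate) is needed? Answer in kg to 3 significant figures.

(a) 4.33 ppm; (b) 59.0 kg

(a) Available chlorine delivered: 6040 g × 0.595 = 3594 g as Cl₂.
(a) Concentration rise: 3594 g / 830,000 L = 4.33 mg/L = 4.33 ppm.

(b) Alkalinity to neutralize: (211 − 130) = 81 mg/L as CaCO₃ × 303,000 L = 24,540 g as CaCO₃.
(b) Equivalents of H⁺ required: 24,540 ÷ 50 g/eq = 490.9 eq = 490.9 mol NaHSO₄.
(b) Mass of NaHSO₄: 490.9 × 120.1 = 58,950 g.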